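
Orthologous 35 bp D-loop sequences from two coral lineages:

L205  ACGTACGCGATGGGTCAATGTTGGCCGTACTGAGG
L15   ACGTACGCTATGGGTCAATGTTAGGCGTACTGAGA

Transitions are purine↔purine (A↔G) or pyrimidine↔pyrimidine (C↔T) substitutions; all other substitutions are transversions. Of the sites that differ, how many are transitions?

2

The sequences differ at positions 9 (G/T, transversion), 23 (G/A, transition), 25 (C/G, transversion), 35 (G/A, transition).
Of the 4 differences, 2 transitions and 2 transversions, so the answer is 2.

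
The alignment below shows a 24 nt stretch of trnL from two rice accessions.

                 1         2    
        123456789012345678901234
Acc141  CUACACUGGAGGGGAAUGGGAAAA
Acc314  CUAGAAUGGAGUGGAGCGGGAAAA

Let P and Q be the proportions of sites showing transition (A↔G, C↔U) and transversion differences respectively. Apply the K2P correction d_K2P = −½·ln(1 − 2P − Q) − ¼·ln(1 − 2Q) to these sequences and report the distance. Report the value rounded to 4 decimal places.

0.2443

The sequences differ at positions 4 (C/G, transversion), 6 (C/A, transversion), 12 (G/U, transversion), 16 (A/G, transition), 17 (U/C, transition).
Of the 5 differences, 2 transitions and 3 transversions over 24 sites: P = 2/24 = 0.083333, Q = 3/24 = 0.125000.
d = −0.5·ln(0.708334) − 0.25·ln(0.750000) = −0.5·(-0.344840) − 0.25·(-0.287682) = 0.2443.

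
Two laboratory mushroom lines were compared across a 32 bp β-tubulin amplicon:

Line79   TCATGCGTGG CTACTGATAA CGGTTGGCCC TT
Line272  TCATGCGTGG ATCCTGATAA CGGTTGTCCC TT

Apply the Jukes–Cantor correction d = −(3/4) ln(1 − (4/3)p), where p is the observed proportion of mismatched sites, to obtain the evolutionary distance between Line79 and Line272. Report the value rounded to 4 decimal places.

0.1001

Mismatches occur at site 11 (C→A), site 13 (A→C), site 27 (G→T).
p = 3/32 = 0.093750.
d = −0.75 · ln(1 − (4/3)·0.093750) = −0.75 · ln(0.875000) = −0.75 · (-0.133531) = 0.1001.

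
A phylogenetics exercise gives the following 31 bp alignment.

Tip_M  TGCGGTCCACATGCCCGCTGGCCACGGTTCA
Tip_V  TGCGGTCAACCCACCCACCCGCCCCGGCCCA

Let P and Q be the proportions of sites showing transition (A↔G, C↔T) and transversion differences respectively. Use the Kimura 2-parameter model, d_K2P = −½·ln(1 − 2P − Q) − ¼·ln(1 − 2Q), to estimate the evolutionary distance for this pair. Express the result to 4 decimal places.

0.4376

Differing sites — 8:C/A (Tv); 11:A/C (Tv); 12:T/C (Ti); 13:G/A (Ti); 17:G/A (Ti); 19:T/C (Ti); 20:G/C (Tv); 24:A/C (Tv); 28:T/C (Ti); 29:T/C (Ti).
Of the 10 differences, 6 transitions and 4 transversions over 31 sites: P = 6/31 = 0.193548, Q = 4/31 = 0.129032.
d = −0.5·ln(0.483872) − 0.25·ln(0.741936) = −0.5·(-0.725935) − 0.25·(-0.298492) = 0.4376.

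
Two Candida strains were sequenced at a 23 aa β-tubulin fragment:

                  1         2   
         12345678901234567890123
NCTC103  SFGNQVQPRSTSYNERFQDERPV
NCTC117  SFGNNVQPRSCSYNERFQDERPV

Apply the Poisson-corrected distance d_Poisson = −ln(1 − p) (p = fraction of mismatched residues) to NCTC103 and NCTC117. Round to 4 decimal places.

0.0910

Mismatches occur at site 5 (Q→N), site 11 (T→C).
p = 2/23 = 0.086957.
d = −ln(1 − 0.086957) = −ln(0.913043) = 0.0910.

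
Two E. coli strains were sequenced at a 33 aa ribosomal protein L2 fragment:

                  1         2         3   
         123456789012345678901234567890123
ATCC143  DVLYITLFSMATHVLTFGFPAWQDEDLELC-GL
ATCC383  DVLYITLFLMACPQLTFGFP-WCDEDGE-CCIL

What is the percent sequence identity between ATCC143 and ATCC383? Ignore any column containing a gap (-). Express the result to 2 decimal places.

76.67%

Excluding the 3 gap columns leaves 30 comparable sites.
Mismatches occur at site 9 (S→L), site 12 (T→C), site 13 (H→P), site 14 (V→Q), site 23 (Q→C), site 27 (L→G), site 32 (G→I).
23 of the 30 comparable sites match, so the percent identity is 23/30 × 100 = 76.67%.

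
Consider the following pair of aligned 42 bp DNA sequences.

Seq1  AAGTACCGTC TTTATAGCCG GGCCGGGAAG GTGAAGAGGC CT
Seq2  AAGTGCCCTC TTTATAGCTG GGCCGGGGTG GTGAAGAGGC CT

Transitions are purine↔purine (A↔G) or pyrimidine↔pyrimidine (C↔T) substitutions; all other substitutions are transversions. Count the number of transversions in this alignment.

Mismatches occur at site 5 (A→G, transition), site 8 (G→C, transversion), site 19 (C→T, transition), site 28 (A→G, transition), site 29 (A→T, transversion).
Of the 5 differences, 3 transitions and 2 transversions, so the answer is 2.

2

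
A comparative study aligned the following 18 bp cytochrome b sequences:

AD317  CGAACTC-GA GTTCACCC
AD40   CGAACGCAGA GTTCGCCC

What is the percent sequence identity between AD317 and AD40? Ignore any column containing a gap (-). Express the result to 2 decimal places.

Excluding the 1 gap column leaves 17 comparable sites.
Mismatches occur at site 6 (T↔G), site 15 (A↔G).
15 of the 17 comparable sites match, so the percent identity is 15/17 × 100 = 88.24%.

88.24%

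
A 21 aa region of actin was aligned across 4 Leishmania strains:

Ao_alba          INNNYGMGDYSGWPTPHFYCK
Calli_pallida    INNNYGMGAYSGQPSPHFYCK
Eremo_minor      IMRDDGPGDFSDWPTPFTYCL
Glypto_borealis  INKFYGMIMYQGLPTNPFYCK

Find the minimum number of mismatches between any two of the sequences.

Pairwise Hamming distances:
  Ao_alba vs Calli_pallida: 3
  Ao_alba vs Eremo_minor: 10
  Ao_alba vs Glypto_borealis: 8
  Calli_pallida vs Eremo_minor: 13
  Calli_pallida vs Glypto_borealis: 9
  Eremo_minor vs Glypto_borealis: 15
The smallest is 3, between Ao_alba and Calli_pallida.

3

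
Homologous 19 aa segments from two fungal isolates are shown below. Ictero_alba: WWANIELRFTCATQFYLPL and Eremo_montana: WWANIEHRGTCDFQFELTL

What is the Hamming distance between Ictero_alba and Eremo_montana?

6

The sequences differ at positions 7 (L/H), 9 (F/G), 12 (A/D), 13 (T/F), 16 (Y/E), 18 (P/T).
That gives 6 mismatches out of 19 aligned sites, so the Hamming distance is 6.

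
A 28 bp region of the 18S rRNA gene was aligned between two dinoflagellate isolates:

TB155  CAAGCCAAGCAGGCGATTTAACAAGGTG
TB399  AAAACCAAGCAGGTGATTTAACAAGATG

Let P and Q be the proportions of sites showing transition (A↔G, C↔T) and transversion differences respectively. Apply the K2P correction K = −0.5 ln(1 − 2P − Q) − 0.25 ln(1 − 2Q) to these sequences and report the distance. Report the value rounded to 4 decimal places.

Mismatches occur at site 1 (C↔A, transversion), site 4 (G↔A, transition), site 14 (C↔T, transition), site 26 (G↔A, transition).
Of the 4 differences, 3 transitions and 1 transversion over 28 sites: P = 3/28 = 0.107143, Q = 1/28 = 0.035714.
d = −0.5·ln(0.750000) − 0.25·ln(0.928572) = −0.5·(-0.287682) − 0.25·(-0.074107) = 0.1624.

0.1624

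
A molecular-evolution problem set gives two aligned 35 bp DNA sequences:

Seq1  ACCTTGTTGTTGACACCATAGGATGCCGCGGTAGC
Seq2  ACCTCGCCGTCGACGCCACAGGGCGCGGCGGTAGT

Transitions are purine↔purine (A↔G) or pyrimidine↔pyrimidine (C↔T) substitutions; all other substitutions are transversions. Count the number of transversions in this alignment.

1

Differing sites — 5:T/C (Ti); 7:T/C (Ti); 8:T/C (Ti); 11:T/C (Ti); 15:A/G (Ti); 19:T/C (Ti); 23:A/G (Ti); 24:T/C (Ti); 27:C/G (Tv); 35:C/T (Ti).
Of the 10 differences, 9 transitions and 1 transversion, so the answer is 1.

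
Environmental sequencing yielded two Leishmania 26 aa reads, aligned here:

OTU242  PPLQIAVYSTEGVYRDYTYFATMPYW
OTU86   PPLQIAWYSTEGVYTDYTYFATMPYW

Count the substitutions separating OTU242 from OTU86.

2

The sequences differ at positions 7 (V/W), 15 (R/T).
That gives 2 mismatches out of 26 aligned sites, so the Hamming distance is 2.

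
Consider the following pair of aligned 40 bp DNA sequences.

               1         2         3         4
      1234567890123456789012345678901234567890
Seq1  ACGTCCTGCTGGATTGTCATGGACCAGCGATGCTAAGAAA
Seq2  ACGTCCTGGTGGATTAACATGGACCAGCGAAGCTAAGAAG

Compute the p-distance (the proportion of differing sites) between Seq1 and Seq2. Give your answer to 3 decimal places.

0.125

Mismatches occur at site 9 (C/G), site 16 (G/A), site 17 (T/A), site 31 (T/A), site 40 (A/G).
There are 5 differences over 40 sites, so p = 5/40 = 0.125.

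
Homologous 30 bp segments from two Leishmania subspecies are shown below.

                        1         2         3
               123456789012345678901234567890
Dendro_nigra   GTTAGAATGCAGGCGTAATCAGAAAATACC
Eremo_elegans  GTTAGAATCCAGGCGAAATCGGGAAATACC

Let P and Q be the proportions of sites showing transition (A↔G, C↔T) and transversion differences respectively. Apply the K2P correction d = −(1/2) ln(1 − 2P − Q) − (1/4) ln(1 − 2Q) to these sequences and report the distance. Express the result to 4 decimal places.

0.1473

Mismatches occur at site 9 (G↔C, transversion), site 16 (T↔A, transversion), site 21 (A↔G, transition), site 23 (A↔G, transition).
Of the 4 differences, 2 transitions and 2 transversions over 30 sites: P = 2/30 = 0.066667, Q = 2/30 = 0.066667.
d = −0.5·ln(0.799999) − 0.25·ln(0.866666) = −0.5·(-0.223145) − 0.25·(-0.143102) = 0.1473.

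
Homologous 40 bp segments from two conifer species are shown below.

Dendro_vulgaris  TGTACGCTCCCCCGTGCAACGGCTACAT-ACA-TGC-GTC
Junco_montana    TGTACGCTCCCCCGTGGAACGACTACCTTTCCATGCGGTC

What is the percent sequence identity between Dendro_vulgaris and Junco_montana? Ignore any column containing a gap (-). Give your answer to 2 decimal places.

Excluding the 3 gap columns leaves 37 comparable sites.
The sequences differ at positions 17 (C/G), 22 (G/A), 27 (A/C), 30 (A/T), 32 (A/C).
32 of the 37 comparable sites match, so the percent identity is 32/37 × 100 = 86.49%.

86.49%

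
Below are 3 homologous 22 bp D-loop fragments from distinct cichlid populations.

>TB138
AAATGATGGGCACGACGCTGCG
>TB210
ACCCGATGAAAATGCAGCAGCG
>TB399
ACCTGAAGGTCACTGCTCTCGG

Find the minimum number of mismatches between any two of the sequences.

9

Pairwise Hamming distances:
  TB138 vs TB210: 10
  TB138 vs TB399: 9
  TB210 vs TB399: 13
The smallest is 9, between TB138 and TB399.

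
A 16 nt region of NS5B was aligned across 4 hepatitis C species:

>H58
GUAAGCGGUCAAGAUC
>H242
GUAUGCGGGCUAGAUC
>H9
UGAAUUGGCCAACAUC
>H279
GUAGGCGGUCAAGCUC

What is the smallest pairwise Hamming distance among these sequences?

2

Pairwise Hamming distances:
  H58 vs H242: 3
  H58 vs H9: 6
  H58 vs H279: 2
  H242 vs H9: 8
  H242 vs H279: 4
  H9 vs H279: 8
The smallest is 2, between H58 and H279.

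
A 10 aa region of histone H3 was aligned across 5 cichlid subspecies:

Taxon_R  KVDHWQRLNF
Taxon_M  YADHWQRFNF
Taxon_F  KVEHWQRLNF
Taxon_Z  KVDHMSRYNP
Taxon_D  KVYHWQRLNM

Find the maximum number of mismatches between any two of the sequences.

Pairwise Hamming distances:
  Taxon_R vs Taxon_M: 3
  Taxon_R vs Taxon_F: 1
  Taxon_R vs Taxon_Z: 4
  Taxon_R vs Taxon_D: 2
  Taxon_M vs Taxon_F: 4
  Taxon_M vs Taxon_Z: 6
  Taxon_M vs Taxon_D: 5
  Taxon_F vs Taxon_Z: 5
  Taxon_F vs Taxon_D: 2
  Taxon_Z vs Taxon_D: 5
The largest is 6, between Taxon_M and Taxon_Z.

6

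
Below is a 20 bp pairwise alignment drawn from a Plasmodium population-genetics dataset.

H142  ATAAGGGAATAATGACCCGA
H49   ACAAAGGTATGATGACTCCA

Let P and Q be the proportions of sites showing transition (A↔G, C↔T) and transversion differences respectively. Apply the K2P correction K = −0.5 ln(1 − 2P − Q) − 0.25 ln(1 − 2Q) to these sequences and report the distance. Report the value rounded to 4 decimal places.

0.4024

Mismatches occur at site 2 (T↔C, transition), site 5 (G↔A, transition), site 8 (A↔T, transversion), site 11 (A↔G, transition), site 17 (C↔T, transition), site 19 (G↔C, transversion).
Of the 6 differences, 4 transitions and 2 transversions over 20 sites: P = 4/20 = 0.200000, Q = 2/20 = 0.100000.
d = −0.5·ln(0.500000) − 0.25·ln(0.800000) = −0.5·(-0.693147) − 0.25·(-0.223144) = 0.4024.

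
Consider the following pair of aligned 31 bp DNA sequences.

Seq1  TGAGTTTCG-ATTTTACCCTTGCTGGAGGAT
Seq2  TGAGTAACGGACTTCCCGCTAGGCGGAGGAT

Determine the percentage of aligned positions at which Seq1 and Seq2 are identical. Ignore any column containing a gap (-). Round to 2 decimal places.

70.00%

Excluding the 1 gap column leaves 30 comparable sites.
Mismatches occur at site 6 (T↔A), site 7 (T↔A), site 12 (T↔C), site 15 (T↔C), site 16 (A↔C), site 18 (C↔G), site 21 (T↔A), site 23 (C↔G), site 24 (T↔C).
21 of the 30 comparable sites match, so the percent identity is 21/30 × 100 = 70.00%.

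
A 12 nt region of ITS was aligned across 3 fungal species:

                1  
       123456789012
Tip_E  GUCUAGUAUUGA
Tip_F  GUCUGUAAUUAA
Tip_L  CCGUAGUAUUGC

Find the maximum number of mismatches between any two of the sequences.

Pairwise Hamming distances:
  Tip_E vs Tip_F: 4
  Tip_E vs Tip_L: 4
  Tip_F vs Tip_L: 8
The largest is 8, between Tip_F and Tip_L.

8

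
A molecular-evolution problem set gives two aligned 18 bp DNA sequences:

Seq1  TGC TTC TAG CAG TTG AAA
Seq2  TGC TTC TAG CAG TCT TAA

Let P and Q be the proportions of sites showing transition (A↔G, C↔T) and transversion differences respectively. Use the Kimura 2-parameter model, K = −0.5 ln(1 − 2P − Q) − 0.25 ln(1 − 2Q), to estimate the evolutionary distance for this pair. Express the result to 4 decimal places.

0.1885

Mismatches occur at site 14 (T/C, transition), site 15 (G/T, transversion), site 16 (A/T, transversion).
Of the 3 differences, 1 transition and 2 transversions over 18 sites: P = 1/18 = 0.055556, Q = 2/18 = 0.111111.
d = −0.5·ln(0.777777) − 0.25·ln(0.777778) = −0.5·(-0.251315) − 0.25·(-0.251314) = 0.1885.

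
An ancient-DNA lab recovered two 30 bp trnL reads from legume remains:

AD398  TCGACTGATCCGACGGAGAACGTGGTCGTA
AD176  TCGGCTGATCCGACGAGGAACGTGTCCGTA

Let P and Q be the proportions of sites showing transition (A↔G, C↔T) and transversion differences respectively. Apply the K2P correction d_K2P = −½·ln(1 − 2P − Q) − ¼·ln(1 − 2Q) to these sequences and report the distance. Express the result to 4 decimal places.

0.1956

Mismatches occur at site 4 (A↔G, transition), site 16 (G↔A, transition), site 17 (A↔G, transition), site 25 (G↔T, transversion), site 26 (T↔C, transition).
Of the 5 differences, 4 transitions and 1 transversion over 30 sites: P = 4/30 = 0.133333, Q = 1/30 = 0.033333.
d = −0.5·ln(0.700001) − 0.25·ln(0.933334) = −0.5·(-0.356674) − 0.25·(-0.068992) = 0.1956.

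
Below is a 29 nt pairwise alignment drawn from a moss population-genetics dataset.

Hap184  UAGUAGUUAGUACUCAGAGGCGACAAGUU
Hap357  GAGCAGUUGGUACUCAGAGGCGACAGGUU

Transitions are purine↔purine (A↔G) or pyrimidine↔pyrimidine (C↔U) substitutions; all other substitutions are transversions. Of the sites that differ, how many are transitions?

3

Differing sites — 1:U/G (Tv); 4:U/C (Ti); 9:A/G (Ti); 26:A/G (Ti).
Of the 4 differences, 3 transitions and 1 transversion, so the answer is 3.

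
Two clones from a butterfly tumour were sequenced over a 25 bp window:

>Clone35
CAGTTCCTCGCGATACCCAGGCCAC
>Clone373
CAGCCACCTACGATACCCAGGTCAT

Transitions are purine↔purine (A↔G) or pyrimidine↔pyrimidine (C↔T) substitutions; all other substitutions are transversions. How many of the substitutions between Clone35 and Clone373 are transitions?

Differing sites — 4:T/C (Ti); 5:T/C (Ti); 6:C/A (Tv); 8:T/C (Ti); 9:C/T (Ti); 10:G/A (Ti); 22:C/T (Ti); 25:C/T (Ti).
Of the 8 differences, 7 transitions and 1 transversion, so the answer is 7.

7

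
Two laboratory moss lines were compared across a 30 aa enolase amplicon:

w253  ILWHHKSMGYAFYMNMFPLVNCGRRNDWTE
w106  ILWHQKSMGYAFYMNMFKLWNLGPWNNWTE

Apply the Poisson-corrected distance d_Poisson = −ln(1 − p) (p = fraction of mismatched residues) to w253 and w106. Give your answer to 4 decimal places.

0.2657

The sequences differ at positions 5 (H/Q), 18 (P/K), 20 (V/W), 22 (C/L), 24 (R/P), 25 (R/W), 27 (D/N).
p = 7/30 = 0.233333.
d = −ln(1 − 0.233333) = −ln(0.766667) = 0.2657.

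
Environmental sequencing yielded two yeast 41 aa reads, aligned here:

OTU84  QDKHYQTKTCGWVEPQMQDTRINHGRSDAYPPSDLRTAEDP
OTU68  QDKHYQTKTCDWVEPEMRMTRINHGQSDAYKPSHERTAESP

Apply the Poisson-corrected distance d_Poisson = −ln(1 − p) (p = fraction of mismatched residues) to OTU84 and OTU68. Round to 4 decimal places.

0.2478

Mismatches occur at site 11 (G↔D), site 16 (Q↔E), site 18 (Q↔R), site 19 (D↔M), site 26 (R↔Q), site 31 (P↔K), site 34 (D↔H), site 35 (L↔E), site 40 (D↔S).
p = 9/41 = 0.219512.
d = −ln(1 − 0.219512) = −ln(0.780488) = 0.2478.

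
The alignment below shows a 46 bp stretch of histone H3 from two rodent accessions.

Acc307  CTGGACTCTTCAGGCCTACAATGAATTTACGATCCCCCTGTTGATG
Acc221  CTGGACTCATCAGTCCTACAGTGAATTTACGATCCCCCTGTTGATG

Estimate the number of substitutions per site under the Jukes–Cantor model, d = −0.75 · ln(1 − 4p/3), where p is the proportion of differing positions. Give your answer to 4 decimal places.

Differing sites — 9:T/A; 14:G/T; 21:A/G.
p = 3/46 = 0.065217.
d = −0.75 · ln(1 − (4/3)·0.065217) = −0.75 · ln(0.913044) = −0.75 · (-0.090971) = 0.0682.

0.0682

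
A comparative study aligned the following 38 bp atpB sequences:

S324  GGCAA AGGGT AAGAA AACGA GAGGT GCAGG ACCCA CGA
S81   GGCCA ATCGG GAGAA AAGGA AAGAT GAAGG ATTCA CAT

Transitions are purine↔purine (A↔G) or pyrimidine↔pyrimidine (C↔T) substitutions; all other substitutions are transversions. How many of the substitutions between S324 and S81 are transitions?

Differing sites — 4:A/C (Tv); 7:G/T (Tv); 8:G/C (Tv); 10:T/G (Tv); 11:A/G (Ti); 18:C/G (Tv); 21:G/A (Ti); 24:G/A (Ti); 27:C/A (Tv); 32:C/T (Ti); 33:C/T (Ti); 37:G/A (Ti); 38:A/T (Tv).
Of the 13 differences, 6 transitions and 7 transversions, so the answer is 6.

6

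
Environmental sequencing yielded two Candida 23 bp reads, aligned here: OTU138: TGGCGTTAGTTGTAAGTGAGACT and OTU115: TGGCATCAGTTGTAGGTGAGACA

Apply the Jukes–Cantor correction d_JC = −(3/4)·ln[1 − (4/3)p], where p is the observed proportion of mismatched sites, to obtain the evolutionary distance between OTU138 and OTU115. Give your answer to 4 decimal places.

0.1979

Differing sites — 5:G/A; 7:T/C; 15:A/G; 23:T/A.
p = 4/23 = 0.173913.
d = −0.75 · ln(1 − (4/3)·0.173913) = −0.75 · ln(0.768116) = −0.75 · (-0.263815) = 0.1979.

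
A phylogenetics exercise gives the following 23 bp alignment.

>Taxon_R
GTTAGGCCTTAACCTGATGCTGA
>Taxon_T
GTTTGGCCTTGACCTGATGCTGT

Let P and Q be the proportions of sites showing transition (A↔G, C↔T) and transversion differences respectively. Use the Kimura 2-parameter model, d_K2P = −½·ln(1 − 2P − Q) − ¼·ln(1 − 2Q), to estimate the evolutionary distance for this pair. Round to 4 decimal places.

Mismatches occur at site 4 (A/T, transversion), site 11 (A/G, transition), site 23 (A/T, transversion).
Of the 3 differences, 1 transition and 2 transversions over 23 sites: P = 1/23 = 0.043478, Q = 2/23 = 0.086957.
d = −0.5·ln(0.826087) − 0.25·ln(0.826086) = −0.5·(-0.191055) − 0.25·(-0.191056) = 0.1433.

0.1433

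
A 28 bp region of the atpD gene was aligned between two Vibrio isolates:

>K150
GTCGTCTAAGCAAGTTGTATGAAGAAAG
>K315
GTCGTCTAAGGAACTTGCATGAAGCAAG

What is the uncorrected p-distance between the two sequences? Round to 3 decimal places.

The sequences differ at positions 11 (C/G), 14 (G/C), 18 (T/C), 25 (A/C).
There are 4 differences over 28 sites, so p = 4/28 = 0.143.

0.143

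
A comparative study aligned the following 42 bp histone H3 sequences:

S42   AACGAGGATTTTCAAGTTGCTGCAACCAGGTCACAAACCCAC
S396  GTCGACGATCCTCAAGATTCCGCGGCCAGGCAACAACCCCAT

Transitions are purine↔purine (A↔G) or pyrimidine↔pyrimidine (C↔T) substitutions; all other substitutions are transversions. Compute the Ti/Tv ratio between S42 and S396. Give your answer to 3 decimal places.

1.333

Mismatches occur at site 1 (A/G, transition), site 2 (A/T, transversion), site 6 (G/C, transversion), site 10 (T/C, transition), site 11 (T/C, transition), site 17 (T/A, transversion), site 19 (G/T, transversion), site 21 (T/C, transition), site 24 (A/G, transition), site 25 (A/G, transition), site 31 (T/C, transition), site 32 (C/A, transversion), site 37 (A/C, transversion), site 42 (C/T, transition).
Of the 14 differences, 8 transitions and 6 transversions, so Ti/Tv = 8/6 = 1.333.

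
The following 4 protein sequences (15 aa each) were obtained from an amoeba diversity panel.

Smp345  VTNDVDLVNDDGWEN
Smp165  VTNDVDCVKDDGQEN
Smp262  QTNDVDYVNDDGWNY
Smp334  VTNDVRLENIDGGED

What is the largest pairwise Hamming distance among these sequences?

Pairwise Hamming distances:
  Smp345 vs Smp165: 3
  Smp345 vs Smp262: 4
  Smp345 vs Smp334: 5
  Smp165 vs Smp262: 6
  Smp165 vs Smp334: 7
  Smp262 vs Smp334: 8
The largest is 8, between Smp262 and Smp334.

8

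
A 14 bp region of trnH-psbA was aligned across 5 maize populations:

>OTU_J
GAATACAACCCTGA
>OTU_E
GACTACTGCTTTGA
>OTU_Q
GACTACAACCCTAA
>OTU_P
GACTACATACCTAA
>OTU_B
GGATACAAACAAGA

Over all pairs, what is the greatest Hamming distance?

Pairwise Hamming distances:
  OTU_J vs OTU_E: 5
  OTU_J vs OTU_Q: 2
  OTU_J vs OTU_P: 4
  OTU_J vs OTU_B: 4
  OTU_E vs OTU_Q: 5
  OTU_E vs OTU_P: 6
  OTU_E vs OTU_B: 8
  OTU_Q vs OTU_P: 2
  OTU_Q vs OTU_B: 6
  OTU_P vs OTU_B: 6
The largest is 8, between OTU_E and OTU_B.

8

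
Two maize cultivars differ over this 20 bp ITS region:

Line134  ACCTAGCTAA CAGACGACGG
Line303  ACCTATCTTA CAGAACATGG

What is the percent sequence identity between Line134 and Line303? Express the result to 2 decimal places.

75.00%

Mismatches occur at site 6 (G↔T), site 9 (A↔T), site 15 (C↔A), site 16 (G↔C), site 18 (C↔T).
15 of the 20 sites match, so the percent identity is 15/20 × 100 = 75.00%.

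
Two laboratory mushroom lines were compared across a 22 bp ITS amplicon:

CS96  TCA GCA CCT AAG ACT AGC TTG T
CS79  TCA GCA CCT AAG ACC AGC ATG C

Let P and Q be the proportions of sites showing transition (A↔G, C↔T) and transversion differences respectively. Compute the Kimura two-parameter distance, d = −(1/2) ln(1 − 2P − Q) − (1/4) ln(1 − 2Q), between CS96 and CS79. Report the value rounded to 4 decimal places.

The sequences differ at positions 15 (T/C, transition), 19 (T/A, transversion), 22 (T/C, transition).
Of the 3 differences, 2 transitions and 1 transversion over 22 sites: P = 2/22 = 0.090909, Q = 1/22 = 0.045455.
d = −0.5·ln(0.772727) − 0.25·ln(0.909090) = −0.5·(-0.257829) − 0.25·(-0.095311) = 0.1527.

0.1527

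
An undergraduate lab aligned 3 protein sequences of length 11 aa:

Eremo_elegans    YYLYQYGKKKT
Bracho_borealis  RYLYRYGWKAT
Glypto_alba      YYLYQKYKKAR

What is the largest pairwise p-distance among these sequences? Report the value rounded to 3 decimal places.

0.545

Pairwise Hamming distances:
  Eremo_elegans vs Bracho_borealis: 4
  Eremo_elegans vs Glypto_alba: 4
  Bracho_borealis vs Glypto_alba: 6
The largest is 6 mismatches, between Bracho_borealis and Glypto_alba; p = 6/11 = 0.545.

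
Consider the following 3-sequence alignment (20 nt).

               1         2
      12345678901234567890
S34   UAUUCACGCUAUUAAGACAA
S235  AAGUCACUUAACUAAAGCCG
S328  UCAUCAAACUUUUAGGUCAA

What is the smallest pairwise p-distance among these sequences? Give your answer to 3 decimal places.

0.350

Pairwise Hamming distances:
  S34 vs S235: 10
  S34 vs S328: 7
  S235 vs S328: 14
The smallest is 7 mismatches, between S34 and S328; p = 7/20 = 0.350.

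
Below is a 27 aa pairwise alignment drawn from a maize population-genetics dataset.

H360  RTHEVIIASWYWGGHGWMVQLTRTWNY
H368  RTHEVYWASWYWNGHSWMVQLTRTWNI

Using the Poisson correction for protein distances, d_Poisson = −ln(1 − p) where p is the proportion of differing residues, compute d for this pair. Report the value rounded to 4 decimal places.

Mismatches occur at site 6 (I/Y), site 7 (I/W), site 13 (G/N), site 16 (G/S), site 27 (Y/I).
p = 5/27 = 0.185185.
d = −ln(1 − 0.185185) = −ln(0.814815) = 0.2048.

0.2048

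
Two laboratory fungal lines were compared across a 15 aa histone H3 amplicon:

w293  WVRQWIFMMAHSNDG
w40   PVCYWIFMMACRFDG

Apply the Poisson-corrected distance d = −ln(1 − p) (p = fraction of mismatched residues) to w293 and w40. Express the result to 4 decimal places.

0.5108

Differing sites — 1:W/P; 3:R/C; 4:Q/Y; 11:H/C; 12:S/R; 13:N/F.
p = 6/15 = 0.400000.
d = −ln(1 − 0.400000) = −ln(0.600000) = 0.5108.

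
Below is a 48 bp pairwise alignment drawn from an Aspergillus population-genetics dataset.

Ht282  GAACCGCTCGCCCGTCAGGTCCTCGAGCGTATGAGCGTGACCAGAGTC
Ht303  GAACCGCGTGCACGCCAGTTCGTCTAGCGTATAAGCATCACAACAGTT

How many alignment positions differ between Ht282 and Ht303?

13

Mismatches occur at site 8 (T→G), site 9 (C→T), site 12 (C→A), site 15 (T→C), site 19 (G→T), site 22 (C→G), site 25 (G→T), site 33 (G→A), site 37 (G→A), site 39 (G→C), site 42 (C→A), site 44 (G→C), site 48 (C→T).
That gives 13 mismatches out of 48 aligned sites, so the Hamming distance is 13.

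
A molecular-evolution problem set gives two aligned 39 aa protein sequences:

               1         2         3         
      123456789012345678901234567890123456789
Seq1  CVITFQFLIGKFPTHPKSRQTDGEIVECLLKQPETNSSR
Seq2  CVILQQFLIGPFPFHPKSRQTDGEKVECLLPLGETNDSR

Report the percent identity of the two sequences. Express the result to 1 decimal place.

Mismatches occur at site 4 (T/L), site 5 (F/Q), site 11 (K/P), site 14 (T/F), site 25 (I/K), site 31 (K/P), site 32 (Q/L), site 33 (P/G), site 37 (S/D).
30 of the 39 sites match, so the percent identity is 30/39 × 100 = 76.9%.

76.9%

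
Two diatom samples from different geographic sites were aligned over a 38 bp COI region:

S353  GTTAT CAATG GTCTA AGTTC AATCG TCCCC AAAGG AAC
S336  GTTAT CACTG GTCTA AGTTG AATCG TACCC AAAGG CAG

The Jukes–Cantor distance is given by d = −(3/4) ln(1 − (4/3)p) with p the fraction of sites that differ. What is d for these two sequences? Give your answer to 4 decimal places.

The sequences differ at positions 8 (A/C), 20 (C/G), 27 (C/A), 36 (A/C), 38 (C/G).
p = 5/38 = 0.131579.
d = −0.75 · ln(1 − (4/3)·0.131579) = −0.75 · ln(0.824561) = −0.75 · (-0.192904) = 0.1447.

0.1447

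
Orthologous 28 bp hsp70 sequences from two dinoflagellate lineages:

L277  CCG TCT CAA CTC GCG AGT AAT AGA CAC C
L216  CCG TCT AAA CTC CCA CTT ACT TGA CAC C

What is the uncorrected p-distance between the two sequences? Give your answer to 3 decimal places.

0.250

The sequences differ at positions 7 (C/A), 13 (G/C), 15 (G/A), 16 (A/C), 17 (G/T), 20 (A/C), 22 (A/T).
There are 7 differences over 28 sites, so p = 7/28 = 0.250.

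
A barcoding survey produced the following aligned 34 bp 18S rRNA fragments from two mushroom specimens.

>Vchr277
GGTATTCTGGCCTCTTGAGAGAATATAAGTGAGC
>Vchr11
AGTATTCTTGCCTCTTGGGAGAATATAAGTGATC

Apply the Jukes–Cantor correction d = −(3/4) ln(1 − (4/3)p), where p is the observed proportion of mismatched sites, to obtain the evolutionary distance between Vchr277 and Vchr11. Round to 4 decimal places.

0.1280

Mismatches occur at site 1 (G→A), site 9 (G→T), site 18 (A→G), site 33 (G→T).
p = 4/34 = 0.117647.
d = −0.75 · ln(1 − (4/3)·0.117647) = −0.75 · ln(0.843137) = −0.75 · (-0.170626) = 0.1280.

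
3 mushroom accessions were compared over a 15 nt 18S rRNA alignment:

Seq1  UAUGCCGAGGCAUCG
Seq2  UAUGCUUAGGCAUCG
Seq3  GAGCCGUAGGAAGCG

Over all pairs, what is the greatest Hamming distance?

7

Pairwise Hamming distances:
  Seq1 vs Seq2: 2
  Seq1 vs Seq3: 7
  Seq2 vs Seq3: 6
The largest is 7, between Seq1 and Seq3.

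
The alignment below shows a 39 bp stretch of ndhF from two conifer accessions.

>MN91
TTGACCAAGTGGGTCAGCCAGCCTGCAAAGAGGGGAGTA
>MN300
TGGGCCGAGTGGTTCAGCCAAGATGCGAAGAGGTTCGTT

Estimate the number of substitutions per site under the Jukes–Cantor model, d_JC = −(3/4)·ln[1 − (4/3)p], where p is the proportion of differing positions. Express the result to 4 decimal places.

0.3961

Differing sites — 2:T/G; 4:A/G; 7:A/G; 13:G/T; 21:G/A; 22:C/G; 23:C/A; 27:A/G; 34:G/T; 35:G/T; 36:A/C; 39:A/T.
p = 12/39 = 0.307692.
d = −0.75 · ln(1 − (4/3)·0.307692) = −0.75 · ln(0.589744) = −0.75 · (-0.528067) = 0.3961.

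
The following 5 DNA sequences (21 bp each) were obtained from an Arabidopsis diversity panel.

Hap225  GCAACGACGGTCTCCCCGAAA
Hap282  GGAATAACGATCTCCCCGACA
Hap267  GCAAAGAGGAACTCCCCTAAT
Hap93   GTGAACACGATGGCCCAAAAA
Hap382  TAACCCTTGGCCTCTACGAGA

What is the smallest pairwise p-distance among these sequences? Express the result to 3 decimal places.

Pairwise Hamming distances:
  Hap225 vs Hap282: 5
  Hap225 vs Hap267: 6
  Hap225 vs Hap93: 9
  Hap225 vs Hap382: 10
  Hap282 vs Hap267: 8
  Hap282 vs Hap93: 9
  Hap282 vs Hap382: 12
  Hap267 vs Hap93: 10
  Hap267 vs Hap382: 14
  Hap93 vs Hap382: 16
The smallest is 5 mismatches, between Hap225 and Hap282; p = 5/21 = 0.238.

0.238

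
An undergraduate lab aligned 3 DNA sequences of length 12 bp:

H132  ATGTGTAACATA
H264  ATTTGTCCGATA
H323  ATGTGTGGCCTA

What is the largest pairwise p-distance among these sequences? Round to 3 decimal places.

0.417

Pairwise Hamming distances:
  H132 vs H264: 4
  H132 vs H323: 3
  H264 vs H323: 5
The largest is 5 mismatches, between H264 and H323; p = 5/12 = 0.417.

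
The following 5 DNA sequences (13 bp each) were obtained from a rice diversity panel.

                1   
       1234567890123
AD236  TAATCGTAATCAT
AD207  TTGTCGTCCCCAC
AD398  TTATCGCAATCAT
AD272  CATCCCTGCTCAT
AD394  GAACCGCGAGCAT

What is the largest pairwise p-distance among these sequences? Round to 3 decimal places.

0.692

Pairwise Hamming distances:
  AD236 vs AD207: 6
  AD236 vs AD398: 2
  AD236 vs AD272: 6
  AD236 vs AD394: 5
  AD207 vs AD398: 6
  AD207 vs AD272: 8
  AD207 vs AD394: 9
  AD398 vs AD272: 8
  AD398 vs AD394: 5
  AD272 vs AD394: 6
The largest is 9 mismatches, between AD207 and AD394; p = 9/13 = 0.692.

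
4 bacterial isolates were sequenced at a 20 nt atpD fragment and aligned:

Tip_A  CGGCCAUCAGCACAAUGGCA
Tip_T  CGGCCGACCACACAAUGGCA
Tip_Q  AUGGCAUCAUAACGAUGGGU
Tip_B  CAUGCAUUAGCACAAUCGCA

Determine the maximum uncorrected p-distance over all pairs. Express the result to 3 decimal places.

0.550

Pairwise Hamming distances:
  Tip_A vs Tip_T: 4
  Tip_A vs Tip_Q: 8
  Tip_A vs Tip_B: 5
  Tip_T vs Tip_Q: 11
  Tip_T vs Tip_B: 9
  Tip_Q vs Tip_B: 10
The largest is 11 mismatches, between Tip_T and Tip_Q; p = 11/20 = 0.550.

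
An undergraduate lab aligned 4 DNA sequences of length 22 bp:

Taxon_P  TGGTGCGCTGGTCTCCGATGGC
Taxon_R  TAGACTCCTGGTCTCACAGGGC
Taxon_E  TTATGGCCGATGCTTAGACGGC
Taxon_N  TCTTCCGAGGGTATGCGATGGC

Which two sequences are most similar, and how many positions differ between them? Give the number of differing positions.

Pairwise Hamming distances:
  Taxon_P vs Taxon_R: 8
  Taxon_P vs Taxon_E: 11
  Taxon_P vs Taxon_N: 7
  Taxon_R vs Taxon_E: 12
  Taxon_R vs Taxon_N: 12
  Taxon_E vs Taxon_N: 13
The smallest is 7, between Taxon_P and Taxon_N.

7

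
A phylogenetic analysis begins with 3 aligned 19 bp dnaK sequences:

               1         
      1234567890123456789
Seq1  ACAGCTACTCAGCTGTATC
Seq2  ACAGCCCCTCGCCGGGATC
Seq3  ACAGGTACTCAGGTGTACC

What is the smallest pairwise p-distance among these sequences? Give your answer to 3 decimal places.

0.158

Pairwise Hamming distances:
  Seq1 vs Seq2: 6
  Seq1 vs Seq3: 3
  Seq2 vs Seq3: 9
The smallest is 3 mismatches, between Seq1 and Seq3; p = 3/19 = 0.158.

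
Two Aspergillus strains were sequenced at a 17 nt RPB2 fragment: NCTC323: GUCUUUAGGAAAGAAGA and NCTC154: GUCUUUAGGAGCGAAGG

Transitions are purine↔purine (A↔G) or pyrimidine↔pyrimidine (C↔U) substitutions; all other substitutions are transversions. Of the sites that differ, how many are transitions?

Differing sites — 11:A/G (Ti); 12:A/C (Tv); 17:A/G (Ti).
Of the 3 differences, 2 transitions and 1 transversion, so the answer is 2.

2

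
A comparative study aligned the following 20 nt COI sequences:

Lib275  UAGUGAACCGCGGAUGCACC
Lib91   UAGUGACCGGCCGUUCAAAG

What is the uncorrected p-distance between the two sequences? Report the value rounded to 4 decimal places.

Differing sites — 7:A/C; 9:C/G; 12:G/C; 14:A/U; 16:G/C; 17:C/A; 19:C/A; 20:C/G.
There are 8 differences over 20 sites, so p = 8/20 = 0.4000.

0.4000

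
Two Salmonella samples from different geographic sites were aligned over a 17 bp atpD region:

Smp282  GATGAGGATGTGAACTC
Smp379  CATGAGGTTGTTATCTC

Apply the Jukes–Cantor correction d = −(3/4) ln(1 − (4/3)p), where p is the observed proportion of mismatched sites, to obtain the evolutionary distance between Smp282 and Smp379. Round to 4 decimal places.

0.2824

The sequences differ at positions 1 (G/C), 8 (A/T), 12 (G/T), 14 (A/T).
p = 4/17 = 0.235294.
d = −0.75 · ln(1 − (4/3)·0.235294) = −0.75 · ln(0.686275) = −0.75 · (-0.376477) = 0.2824.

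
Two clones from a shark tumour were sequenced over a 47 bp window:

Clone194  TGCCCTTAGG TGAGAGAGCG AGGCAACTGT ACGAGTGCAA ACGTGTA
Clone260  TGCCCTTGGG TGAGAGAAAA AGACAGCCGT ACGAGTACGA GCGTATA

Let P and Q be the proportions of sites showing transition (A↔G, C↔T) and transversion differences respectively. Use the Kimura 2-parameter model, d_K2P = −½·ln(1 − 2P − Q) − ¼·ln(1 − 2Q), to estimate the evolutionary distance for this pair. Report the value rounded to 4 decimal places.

0.3069

The sequences differ at positions 8 (A/G, transition), 18 (G/A, transition), 19 (C/A, transversion), 20 (G/A, transition), 23 (G/A, transition), 26 (A/G, transition), 28 (T/C, transition), 37 (G/A, transition), 39 (A/G, transition), 41 (A/G, transition), 45 (G/A, transition).
Of the 11 differences, 10 transitions and 1 transversion over 47 sites: P = 10/47 = 0.212766, Q = 1/47 = 0.021277.
d = −0.5·ln(0.553191) − 0.25·ln(0.957446) = −0.5·(-0.592052) − 0.25·(-0.043486) = 0.3069.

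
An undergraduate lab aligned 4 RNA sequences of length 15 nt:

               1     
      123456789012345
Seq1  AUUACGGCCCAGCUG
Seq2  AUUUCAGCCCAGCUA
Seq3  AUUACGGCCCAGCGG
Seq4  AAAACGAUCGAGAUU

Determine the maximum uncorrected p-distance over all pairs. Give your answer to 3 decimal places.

0.600

Pairwise Hamming distances:
  Seq1 vs Seq2: 3
  Seq1 vs Seq3: 1
  Seq1 vs Seq4: 7
  Seq2 vs Seq3: 4
  Seq2 vs Seq4: 9
  Seq3 vs Seq4: 8
The largest is 9 mismatches, between Seq2 and Seq4; p = 9/15 = 0.600.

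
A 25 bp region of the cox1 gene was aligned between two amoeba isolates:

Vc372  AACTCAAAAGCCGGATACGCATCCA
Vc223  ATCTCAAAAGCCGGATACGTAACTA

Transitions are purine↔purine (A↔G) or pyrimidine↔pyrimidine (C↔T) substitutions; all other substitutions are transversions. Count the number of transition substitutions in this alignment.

Differing sites — 2:A/T (Tv); 20:C/T (Ti); 22:T/A (Tv); 24:C/T (Ti).
Of the 4 differences, 2 transitions and 2 transversions, so the answer is 2.

2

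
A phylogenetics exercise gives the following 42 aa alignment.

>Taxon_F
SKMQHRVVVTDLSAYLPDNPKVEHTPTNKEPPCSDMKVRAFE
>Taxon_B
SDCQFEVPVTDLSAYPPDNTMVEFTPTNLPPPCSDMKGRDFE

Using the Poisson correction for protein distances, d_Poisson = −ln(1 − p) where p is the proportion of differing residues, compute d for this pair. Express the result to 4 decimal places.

Differing sites — 2:K/D; 3:M/C; 5:H/F; 6:R/E; 8:V/P; 16:L/P; 20:P/T; 21:K/M; 24:H/F; 29:K/L; 30:E/P; 38:V/G; 40:A/D.
p = 13/42 = 0.309524.
d = −ln(1 − 0.309524) = −ln(0.690476) = 0.3704.

0.3704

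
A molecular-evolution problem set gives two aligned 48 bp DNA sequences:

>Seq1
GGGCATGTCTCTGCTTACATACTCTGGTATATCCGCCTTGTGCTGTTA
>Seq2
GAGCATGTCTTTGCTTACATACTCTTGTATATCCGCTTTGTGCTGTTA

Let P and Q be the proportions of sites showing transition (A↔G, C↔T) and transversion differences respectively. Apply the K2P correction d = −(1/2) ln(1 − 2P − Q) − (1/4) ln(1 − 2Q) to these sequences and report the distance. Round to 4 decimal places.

0.0895

Differing sites — 2:G/A (Ti); 11:C/T (Ti); 26:G/T (Tv); 37:C/T (Ti).
Of the 4 differences, 3 transitions and 1 transversion over 48 sites: P = 3/48 = 0.062500, Q = 1/48 = 0.020833.
d = −0.5·ln(0.854167) − 0.25·ln(0.958334) = −0.5·(-0.157629) − 0.25·(-0.042559) = 0.0895.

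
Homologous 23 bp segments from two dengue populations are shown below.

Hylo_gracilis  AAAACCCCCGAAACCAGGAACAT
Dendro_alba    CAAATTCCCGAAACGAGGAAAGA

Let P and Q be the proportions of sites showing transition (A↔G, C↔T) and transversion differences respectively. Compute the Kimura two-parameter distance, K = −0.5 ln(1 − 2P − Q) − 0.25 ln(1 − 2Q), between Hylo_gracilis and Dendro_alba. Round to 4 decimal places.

0.3921

Mismatches occur at site 1 (A→C, transversion), site 5 (C→T, transition), site 6 (C→T, transition), site 15 (C→G, transversion), site 21 (C→A, transversion), site 22 (A→G, transition), site 23 (T→A, transversion).
Of the 7 differences, 3 transitions and 4 transversions over 23 sites: P = 3/23 = 0.130435, Q = 4/23 = 0.173913.
d = −0.5·ln(0.565217) − 0.25·ln(0.652174) = −0.5·(-0.570546) − 0.25·(-0.427444) = 0.3921.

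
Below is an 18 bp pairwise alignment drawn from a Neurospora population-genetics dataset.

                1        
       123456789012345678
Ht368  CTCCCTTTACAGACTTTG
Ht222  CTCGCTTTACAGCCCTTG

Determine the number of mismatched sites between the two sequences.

Differing sites — 4:C/G; 13:A/C; 15:T/C.
That gives 3 mismatches out of 18 aligned sites, so the Hamming distance is 3.

3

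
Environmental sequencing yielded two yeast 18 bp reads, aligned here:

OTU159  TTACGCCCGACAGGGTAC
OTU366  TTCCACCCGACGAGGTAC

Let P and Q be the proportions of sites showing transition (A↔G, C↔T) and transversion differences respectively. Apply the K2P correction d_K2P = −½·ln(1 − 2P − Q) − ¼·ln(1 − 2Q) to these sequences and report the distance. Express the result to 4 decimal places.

The sequences differ at positions 3 (A/C, transversion), 5 (G/A, transition), 12 (A/G, transition), 13 (G/A, transition).
Of the 4 differences, 3 transitions and 1 transversion over 18 sites: P = 3/18 = 0.166667, Q = 1/18 = 0.055556.
d = −0.5·ln(0.611110) − 0.25·ln(0.888888) = −0.5·(-0.492478) − 0.25·(-0.117784) = 0.2757.

0.2757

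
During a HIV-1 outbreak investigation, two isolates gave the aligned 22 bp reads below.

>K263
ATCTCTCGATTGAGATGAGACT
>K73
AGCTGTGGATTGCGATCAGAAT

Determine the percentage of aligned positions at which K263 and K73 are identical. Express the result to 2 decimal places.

72.73%

The sequences differ at positions 2 (T/G), 5 (C/G), 7 (C/G), 13 (A/C), 17 (G/C), 21 (C/A).
16 of the 22 sites match, so the percent identity is 16/22 × 100 = 72.73%.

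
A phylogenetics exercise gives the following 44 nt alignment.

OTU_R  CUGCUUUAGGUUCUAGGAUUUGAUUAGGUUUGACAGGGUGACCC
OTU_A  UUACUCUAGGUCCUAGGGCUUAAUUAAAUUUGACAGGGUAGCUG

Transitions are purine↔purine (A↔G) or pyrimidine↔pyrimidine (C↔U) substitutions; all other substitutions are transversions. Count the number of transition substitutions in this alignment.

Differing sites — 1:C/U (Ti); 3:G/A (Ti); 6:U/C (Ti); 12:U/C (Ti); 18:A/G (Ti); 19:U/C (Ti); 22:G/A (Ti); 27:G/A (Ti); 28:G/A (Ti); 40:G/A (Ti); 41:A/G (Ti); 43:C/U (Ti); 44:C/G (Tv).
Of the 13 differences, 12 transitions and 1 transversion, so the answer is 12.

12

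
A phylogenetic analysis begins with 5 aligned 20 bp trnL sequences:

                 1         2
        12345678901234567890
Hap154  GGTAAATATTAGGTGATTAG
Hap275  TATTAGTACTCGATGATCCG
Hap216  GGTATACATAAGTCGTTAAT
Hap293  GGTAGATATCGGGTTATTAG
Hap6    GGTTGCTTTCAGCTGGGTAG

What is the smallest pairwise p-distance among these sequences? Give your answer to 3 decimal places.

Pairwise Hamming distances:
  Hap154 vs Hap275: 9
  Hap154 vs Hap216: 8
  Hap154 vs Hap293: 4
  Hap154 vs Hap6: 8
  Hap275 vs Hap216: 15
  Hap275 vs Hap293: 12
  Hap275 vs Hap6: 13
  Hap216 vs Hap293: 10
  Hap216 vs Hap6: 12
  Hap293 vs Hap6: 8
The smallest is 4 mismatches, between Hap154 and Hap293; p = 4/20 = 0.200.

0.200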